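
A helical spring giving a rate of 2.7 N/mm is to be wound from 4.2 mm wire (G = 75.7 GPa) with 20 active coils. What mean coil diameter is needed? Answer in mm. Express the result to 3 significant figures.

D = (Gd⁴/(8N_a·k))^(1/3) = (75.7×10³·4.2⁴/(8·20·2.7))^(1/3)
  = (54526.7)^(1/3) = 37.9201 mm

37.9 mm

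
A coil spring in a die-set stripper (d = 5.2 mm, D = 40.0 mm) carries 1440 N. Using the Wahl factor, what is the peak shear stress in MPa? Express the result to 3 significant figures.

Spring index C = D/d = 40.0/5.2 = 7.6923
K_W = (4C−1)/(4C−4) + 0.615/C = 29.769/26.769 + 0.0800 = 1.1920
τ₀ = 8FD/(πd³) = 8·1440·40.0/(π·5.2³) = 460800/441.73 = 1043.2 MPa
τ_max = K·τ₀ = 1.1920 × 1043.2 = 1243.5 MPa

1240 MPa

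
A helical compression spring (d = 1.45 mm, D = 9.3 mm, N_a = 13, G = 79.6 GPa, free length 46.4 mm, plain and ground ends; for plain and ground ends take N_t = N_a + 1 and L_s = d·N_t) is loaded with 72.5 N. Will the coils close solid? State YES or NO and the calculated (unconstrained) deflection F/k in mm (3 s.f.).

NO, δ = 17.2 mm

k = Gd⁴/(8D³N_a) = (79.6×10³)(1.45⁴)/(8·9.3³·13) = 4.2063 N/mm
N_t = 14; L_s = 1.45·14 = 20.3 mm; δ_solid = L₀ − L_s = 46.4 − 20.3 = 26.1 mm
δ = F/k = 72.5/4.2063 = 17.236 mm
δ < δ_solid → spring does not go solid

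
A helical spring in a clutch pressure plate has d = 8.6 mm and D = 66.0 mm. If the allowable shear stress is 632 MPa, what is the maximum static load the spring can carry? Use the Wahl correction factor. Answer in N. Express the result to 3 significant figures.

C = D/d = 66.0/8.6 = 7.6744
K_W = (4C−1)/(4C−4) + 0.615/C = 29.698/26.698 + 0.0801 = 1.1925
τ_max = K·8FD/(πd³) → F_max = τ_allow·πd³/(8DK)
F_max = 632·π·8.6³/(8·66.0·1.1925) = 1.2629e+06/629.64 = 2005.7 N

2010 N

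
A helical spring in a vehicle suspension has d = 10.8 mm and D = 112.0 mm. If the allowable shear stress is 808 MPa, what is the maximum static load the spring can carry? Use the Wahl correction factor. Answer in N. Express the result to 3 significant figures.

C = D/d = 112.0/10.8 = 10.3704
K_W = (4C−1)/(4C−4) + 0.615/C = 40.481/37.481 + 0.0593 = 1.1393
τ_max = K·8FD/(πd³) → F_max = τ_allow·πd³/(8DK)
F_max = 808·π·10.8³/(8·112.0·1.1393) = 3.1977e+06/1020.9 = 3132.3 N

3130 N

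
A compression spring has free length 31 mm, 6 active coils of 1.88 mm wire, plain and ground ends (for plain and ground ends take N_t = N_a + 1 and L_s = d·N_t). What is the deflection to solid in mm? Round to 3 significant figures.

N_t = 7; L_s = 1.88·7 = 13.16 mm
δ_solid = L₀ − L_s = 31 − 13.16 = 17.84 mm

17.8 mm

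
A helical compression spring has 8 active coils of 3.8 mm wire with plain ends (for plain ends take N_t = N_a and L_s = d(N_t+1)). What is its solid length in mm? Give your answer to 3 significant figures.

plain ends: N_t = N_a = 8
L_s = d·(N_t+1) = 3.8 × 9 = 34.2 mm

34.2 mm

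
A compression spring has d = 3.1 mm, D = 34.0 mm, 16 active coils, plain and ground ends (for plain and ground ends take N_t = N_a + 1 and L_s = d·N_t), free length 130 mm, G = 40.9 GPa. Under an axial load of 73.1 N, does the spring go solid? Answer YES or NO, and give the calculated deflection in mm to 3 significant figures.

YES, δ = 97.4 mm

k = Gd⁴/(8D³N_a) = (40.9×10³)(3.1⁴)/(8·34.0³·16) = 0.7508 N/mm
N_t = 17; L_s = 3.1·17 = 52.7 mm; δ_solid = L₀ − L_s = 130 − 52.7 = 77.3 mm
δ = F/k = 73.1/0.7508 = 97.363 mm
δ ≥ δ_solid → spring goes solid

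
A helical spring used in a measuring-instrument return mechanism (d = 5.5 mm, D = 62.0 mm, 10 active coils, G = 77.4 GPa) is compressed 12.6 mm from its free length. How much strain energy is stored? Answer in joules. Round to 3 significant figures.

0.295 J

k = Gd⁴/(8D³N_a) = (77.4×10³)(5.5⁴)/(8·62.0³·10) = 3.7147 N/mm
U = ½kδ² = 0.5 × 3.7147 × 12.6² = 294.87 N·mm = 0.29487 J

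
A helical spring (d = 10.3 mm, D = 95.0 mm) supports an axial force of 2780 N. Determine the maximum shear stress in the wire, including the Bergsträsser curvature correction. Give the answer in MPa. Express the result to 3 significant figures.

Spring index C = D/d = 95.0/10.3 = 9.2233
K_B = (4C+2)/(4C−3) = 38.893/33.893 = 1.1475
τ₀ = 8FD/(πd³) = 8·2780·95.0/(π·10.3³) = 2.1128e+06/3432.9 = 615.46 MPa
τ_max = K·τ₀ = 1.1475 × 615.46 = 706.25 MPa

706 MPa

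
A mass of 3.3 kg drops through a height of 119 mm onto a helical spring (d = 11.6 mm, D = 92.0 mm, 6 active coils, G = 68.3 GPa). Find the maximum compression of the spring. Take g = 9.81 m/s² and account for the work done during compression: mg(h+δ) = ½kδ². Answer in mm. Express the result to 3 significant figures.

16.3 mm

k = Gd⁴/(8D³N_a) = (68.3×10³)(11.6⁴)/(8·92.0³·6) = 33.086 N/mm
W = mg = 3.3 × 9.81 = 32.373 N
½kδ² − Wδ − Wh = 0 → δ = (W + √(W² + 2kWh))/k
δ = (32.373 + √(1048 + 254922))/33.086 = (32.373 + 505.94)/33.086 = 16.27 mm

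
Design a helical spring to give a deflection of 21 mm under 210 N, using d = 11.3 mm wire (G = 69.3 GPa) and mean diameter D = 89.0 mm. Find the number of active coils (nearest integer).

20

Required rate k = F/δ = 210/21 = 10 N/mm
N_a = Gd⁴/(8D³k) = (69.3×10³ × 11.3⁴)/(8 × 89.0³ × 10)
    = 1.12992e+09 / 5.63975e+07 = 20.03 → 20 coils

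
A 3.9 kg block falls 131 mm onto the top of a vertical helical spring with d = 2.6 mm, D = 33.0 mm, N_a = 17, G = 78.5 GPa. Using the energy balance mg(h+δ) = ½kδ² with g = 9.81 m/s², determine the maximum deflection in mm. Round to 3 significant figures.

k = Gd⁴/(8D³N_a) = (78.5×10³)(2.6⁴)/(8·33.0³·17) = 0.73398 N/mm
W = mg = 3.9 × 9.81 = 38.259 N
½kδ² − Wδ − Wh = 0 → δ = (W + √(W² + 2kWh))/k
δ = (38.259 + √(1463.8 + 7357.28))/0.73398 = (38.259 + 93.92)/0.73398 = 180.09 mm

180 mm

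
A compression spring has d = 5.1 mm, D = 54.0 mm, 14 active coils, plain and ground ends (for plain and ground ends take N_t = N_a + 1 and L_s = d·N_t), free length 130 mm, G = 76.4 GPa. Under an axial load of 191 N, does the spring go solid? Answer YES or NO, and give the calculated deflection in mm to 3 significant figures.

k = Gd⁴/(8D³N_a) = (76.4×10³)(5.1⁴)/(8·54.0³·14) = 2.9307 N/mm
N_t = 15; L_s = 5.1·15 = 76.5 mm; δ_solid = L₀ − L_s = 130 − 76.5 = 53.5 mm
δ = F/k = 191/2.9307 = 65.172 mm
δ ≥ δ_solid → spring goes solid

YES, δ = 65.2 mm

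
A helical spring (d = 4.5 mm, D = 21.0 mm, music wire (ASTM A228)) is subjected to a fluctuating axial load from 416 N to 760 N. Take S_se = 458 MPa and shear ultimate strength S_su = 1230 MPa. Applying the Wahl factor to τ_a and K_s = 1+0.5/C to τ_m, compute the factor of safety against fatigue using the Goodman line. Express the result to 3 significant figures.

C = D/d = 21.0/4.5 = 4.6667; K_W = (4C−1)/(4C−4)+0.615/C = 1.3363; K_s = 1+0.5/C = 1.1071
F_a = (F_max−F_min)/2 = 172 N; F_m = (F_max+F_min)/2 = 588 N
τ_a = K_W·8F_aD/(πd³) = 1.3363 × 100.94 = 134.89 MPa
τ_m = K_s·8F_mD/(πd³) = 1.1071 × 345.06 = 382.03 MPa
Goodman: 1/n_f = τ_a/S_se + τ_m/S_su = 134.89/458 + 382.03/1230 = 0.29451 + 0.31060 = 0.60511
n_f = 1/0.60511 = 1.653

1.65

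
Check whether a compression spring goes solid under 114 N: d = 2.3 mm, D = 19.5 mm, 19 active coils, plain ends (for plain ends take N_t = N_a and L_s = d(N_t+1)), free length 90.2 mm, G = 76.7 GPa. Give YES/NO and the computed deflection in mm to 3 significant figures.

k = Gd⁴/(8D³N_a) = (76.7×10³)(2.3⁴)/(8·19.5³·19) = 1.9044 N/mm
N_t = 19; L_s = 2.3·20 = 46 mm; δ_solid = L₀ − L_s = 90.2 − 46 = 44.2 mm
δ = F/k = 114/1.9044 = 59.861 mm
δ ≥ δ_solid → spring goes solid

YES, δ = 59.9 mm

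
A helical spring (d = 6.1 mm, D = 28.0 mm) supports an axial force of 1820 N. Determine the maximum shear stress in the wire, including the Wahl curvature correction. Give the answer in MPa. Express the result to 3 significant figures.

Spring index C = D/d = 28.0/6.1 = 4.5902
K_W = (4C−1)/(4C−4) + 0.615/C = 17.361/14.361 + 0.1340 = 1.3429
τ₀ = 8FD/(πd³) = 8·1820·28.0/(π·6.1³) = 407680/713.08 = 571.72 MPa
τ_max = K·τ₀ = 1.3429 × 571.72 = 767.75 MPa

768 MPa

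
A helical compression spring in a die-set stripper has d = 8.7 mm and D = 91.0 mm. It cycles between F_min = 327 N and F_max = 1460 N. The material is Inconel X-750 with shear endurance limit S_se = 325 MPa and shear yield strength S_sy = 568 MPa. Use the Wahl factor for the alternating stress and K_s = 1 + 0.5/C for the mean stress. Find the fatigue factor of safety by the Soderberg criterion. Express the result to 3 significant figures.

0.782

C = D/d = 91.0/8.7 = 10.4598; K_W = (4C−1)/(4C−4)+0.615/C = 1.1381; K_s = 1+0.5/C = 1.0478
F_a = (F_max−F_min)/2 = 566.5 N; F_m = (F_max+F_min)/2 = 893.5 N
τ_a = K_W·8F_aD/(πd³) = 1.1381 × 199.35 = 226.88 MPa
τ_m = K_s·8F_mD/(πd³) = 1.0478 × 314.43 = 329.46 MPa
Soderberg: 1/n_f = τ_a/S_se + τ_m/S_sy = 226.88/325 + 329.46/568 = 0.69809 + 0.58003 = 1.2781
n_f = 1/1.2781 = 0.7824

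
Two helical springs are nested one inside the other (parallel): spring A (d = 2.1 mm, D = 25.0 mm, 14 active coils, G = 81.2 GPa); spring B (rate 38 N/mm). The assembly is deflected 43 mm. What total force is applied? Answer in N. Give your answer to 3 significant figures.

k_A = Gd⁴/(8D³N_a) = (81.2×10³)(2.1⁴)/(8·25.0³·14) = 0.90239 N/mm
Parallel: k_eq = 0.90239 + 38 = 38.902 N/mm
F = k_eq·δ = 38.902·43 = 1672.8 N

1670 N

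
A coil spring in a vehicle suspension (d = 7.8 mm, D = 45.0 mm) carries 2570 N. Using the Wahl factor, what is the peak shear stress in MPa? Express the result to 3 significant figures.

784 MPa

Spring index C = D/d = 45.0/7.8 = 5.7692
K_W = (4C−1)/(4C−4) + 0.615/C = 22.077/19.077 + 0.1066 = 1.2639
τ₀ = 8FD/(πd³) = 8·2570·45.0/(π·7.8³) = 925200/1490.8 = 620.59 MPa
τ_max = K·τ₀ = 1.2639 × 620.59 = 784.33 MPa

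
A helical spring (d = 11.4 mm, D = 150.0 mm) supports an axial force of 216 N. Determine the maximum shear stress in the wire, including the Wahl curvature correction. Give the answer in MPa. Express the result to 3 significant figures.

Spring index C = D/d = 150.0/11.4 = 13.1579
K_W = (4C−1)/(4C−4) + 0.615/C = 51.632/48.632 + 0.0467 = 1.1084
τ₀ = 8FD/(πd³) = 8·216·150.0/(π·11.4³) = 259200/4654.4 = 55.689 MPa
τ_max = K·τ₀ = 1.1084 × 55.689 = 61.727 MPa

61.7 MPa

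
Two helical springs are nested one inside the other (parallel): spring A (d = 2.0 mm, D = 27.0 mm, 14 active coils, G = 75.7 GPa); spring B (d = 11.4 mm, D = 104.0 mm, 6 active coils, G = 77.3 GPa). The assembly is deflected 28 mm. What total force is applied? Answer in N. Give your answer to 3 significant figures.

k_A = Gd⁴/(8D³N_a) = (75.7×10³)(2.0⁴)/(8·27.0³·14) = 0.54942 N/mm
k_B = Gd⁴/(8D³N_a) = (77.3×10³)(11.4⁴)/(8·104.0³·6) = 24.18 N/mm
Parallel: k_eq = 0.54942 + 24.18 = 24.729 N/mm
F = k_eq·δ = 24.729·28 = 692.43 N

692 N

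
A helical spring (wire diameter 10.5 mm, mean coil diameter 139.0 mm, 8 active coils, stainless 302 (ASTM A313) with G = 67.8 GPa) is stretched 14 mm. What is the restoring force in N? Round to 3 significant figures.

67.1 N

k = Gd⁴/(8D³N_a) = (67.8×10³)(10.5⁴)/(8·139.0³·8) = 4.7947 N/mm
F = k·δ = 4.7947 × 14 = 67.126 N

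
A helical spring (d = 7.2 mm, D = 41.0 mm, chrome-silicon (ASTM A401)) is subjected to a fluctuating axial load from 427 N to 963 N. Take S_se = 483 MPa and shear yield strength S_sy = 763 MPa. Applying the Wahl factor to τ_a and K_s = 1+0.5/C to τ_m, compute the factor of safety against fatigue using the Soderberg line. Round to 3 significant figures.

C = D/d = 41.0/7.2 = 5.6944; K_W = (4C−1)/(4C−4)+0.615/C = 1.2678; K_s = 1+0.5/C = 1.0878
F_a = (F_max−F_min)/2 = 268 N; F_m = (F_max+F_min)/2 = 695 N
τ_a = K_W·8F_aD/(πd³) = 1.2678 × 74.965 = 95.038 MPa
τ_m = K_s·8F_mD/(πd³) = 1.0878 × 194.41 = 211.48 MPa
Soderberg: 1/n_f = τ_a/S_se + τ_m/S_sy = 95.038/483 + 211.48/763 = 0.19677 + 0.27716 = 0.47393
n_f = 1/0.47393 = 2.11

2.11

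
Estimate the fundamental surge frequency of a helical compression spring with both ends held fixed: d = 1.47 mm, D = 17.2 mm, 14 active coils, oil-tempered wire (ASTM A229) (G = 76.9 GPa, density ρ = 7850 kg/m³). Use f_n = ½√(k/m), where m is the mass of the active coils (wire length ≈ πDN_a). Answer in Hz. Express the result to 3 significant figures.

125 Hz

k = Gd⁴/(8D³N_a) = (76.9×10³)(1.47⁴)/(8·17.2³·14) = 0.63008 N/mm = 630.08 N/m
Wire length L = πDN_a = π·17.2·14 = 756.5 mm
m = ρ·(πd²/4)·L = 7850 × 1.6972×10⁻⁶ m² × 0.7565 m = 0.010079 kg
f_n = ½√(k/m) = 0.5·√(630.08/0.010079) = 0.5·√(62516) = 125.02 Hz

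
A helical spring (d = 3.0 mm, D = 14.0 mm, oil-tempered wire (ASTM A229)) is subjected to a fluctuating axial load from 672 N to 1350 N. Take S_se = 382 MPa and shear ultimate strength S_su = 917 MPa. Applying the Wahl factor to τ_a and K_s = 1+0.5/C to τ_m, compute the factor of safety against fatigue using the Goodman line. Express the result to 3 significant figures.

0.315

C = D/d = 14.0/3.0 = 4.6667; K_W = (4C−1)/(4C−4)+0.615/C = 1.3363; K_s = 1+0.5/C = 1.1071
F_a = (F_max−F_min)/2 = 339 N; F_m = (F_max+F_min)/2 = 1011 N
τ_a = K_W·8F_aD/(πd³) = 1.3363 × 447.61 = 598.16 MPa
τ_m = K_s·8F_mD/(πd³) = 1.1071 × 1334.9 = 1477.9 MPa
Goodman: 1/n_f = τ_a/S_se + τ_m/S_su = 598.16/382 + 1477.9/917 = 1.56587 + 1.61172 = 3.1776
n_f = 1/3.1776 = 0.3147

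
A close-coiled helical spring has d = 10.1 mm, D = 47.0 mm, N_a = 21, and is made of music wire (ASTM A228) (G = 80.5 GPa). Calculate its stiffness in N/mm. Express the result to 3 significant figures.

k = Gd⁴/(8D³N_a) = (80.5×10³ × 10.1⁴) / (8 × 47.0³ × 21)
  = 8.37686e+08 / 1.74423e+07 = 48.026 N/mm

48.0 N/mm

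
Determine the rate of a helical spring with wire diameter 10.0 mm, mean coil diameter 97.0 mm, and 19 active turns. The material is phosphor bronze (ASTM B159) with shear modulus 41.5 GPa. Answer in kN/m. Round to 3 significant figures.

k = Gd⁴/(8D³N_a) = (41.5×10³ × 10.0⁴) / (8 × 97.0³ × 19)
  = 4.15e+08 / 1.38726e+08 = 2.9915 N/mm

2.99 kN/m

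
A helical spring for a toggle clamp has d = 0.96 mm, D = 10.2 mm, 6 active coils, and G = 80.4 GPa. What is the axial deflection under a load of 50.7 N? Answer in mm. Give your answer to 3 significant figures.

37.8 mm

k = Gd⁴/(8D³N_a) = (80.4×10³)(0.96⁴)/(8·10.2³·6) = 1.3406 N/mm
δ = F/k = 50.7 / 1.3406 = 37.819 mm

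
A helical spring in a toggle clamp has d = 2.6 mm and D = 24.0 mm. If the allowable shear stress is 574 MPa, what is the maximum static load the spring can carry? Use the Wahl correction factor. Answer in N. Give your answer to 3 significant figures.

C = D/d = 24.0/2.6 = 9.2308
K_W = (4C−1)/(4C−4) + 0.615/C = 35.923/32.923 + 0.0666 = 1.1577
τ_max = K·8FD/(πd³) → F_max = τ_allow·πd³/(8DK)
F_max = 574·π·2.6³/(8·24.0·1.1577) = 31694/222.29 = 142.58 N

143 N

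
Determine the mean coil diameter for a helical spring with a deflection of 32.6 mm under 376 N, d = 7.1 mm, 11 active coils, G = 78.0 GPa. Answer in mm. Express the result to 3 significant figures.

Required rate k = F/δ = 376/32.6 = 11.534 N/mm
D = (Gd⁴/(8N_a·k))^(1/3) = (78.0×10³·7.1⁴/(8·11·11.534))^(1/3)
  = (195288)^(1/3) = 58.0174 mm

58.0 mm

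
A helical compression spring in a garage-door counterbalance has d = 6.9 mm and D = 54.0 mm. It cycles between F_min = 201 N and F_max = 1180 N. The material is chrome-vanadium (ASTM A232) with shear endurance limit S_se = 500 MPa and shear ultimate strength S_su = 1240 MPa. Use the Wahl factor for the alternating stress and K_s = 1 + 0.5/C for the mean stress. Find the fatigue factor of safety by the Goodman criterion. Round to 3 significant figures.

1.36

C = D/d = 54.0/6.9 = 7.8261; K_W = (4C−1)/(4C−4)+0.615/C = 1.1885; K_s = 1+0.5/C = 1.0639
F_a = (F_max−F_min)/2 = 489.5 N; F_m = (F_max+F_min)/2 = 690.5 N
τ_a = K_W·8F_aD/(πd³) = 1.1885 × 204.9 = 243.51 MPa
τ_m = K_s·8F_mD/(πd³) = 1.0639 × 289.03 = 307.5 MPa
Goodman: 1/n_f = τ_a/S_se + τ_m/S_su = 243.51/500 + 307.5/1240 = 0.48703 + 0.24798 = 0.73501
n_f = 1/0.73501 = 1.361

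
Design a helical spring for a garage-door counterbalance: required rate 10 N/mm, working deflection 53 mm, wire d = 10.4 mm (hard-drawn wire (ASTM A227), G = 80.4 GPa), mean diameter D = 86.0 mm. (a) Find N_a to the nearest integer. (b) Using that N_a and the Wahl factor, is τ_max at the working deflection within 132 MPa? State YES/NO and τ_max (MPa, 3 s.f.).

N_a = Gd⁴/(8D³k) = (80.4×10³)(10.4⁴)/(8·86.0³·10) = 18.48 → N_a = 18
Actual rate k = Gd⁴/(8D³·18) = 10.269 N/mm
Working load F = kδ = 10.269·53 = 544.26 N
C = 86.0/10.4 = 8.2692; K_W = (4C−1)/(4C−4)+0.615/C = 1.1775
τ_max = K_W·8FD/(πd³) = 1.1775·105.96 = 124.77 MPa
τ_max ≤ 132 MPa → acceptable

(a) 18 coils; (b) YES, τ_max = 125 MPa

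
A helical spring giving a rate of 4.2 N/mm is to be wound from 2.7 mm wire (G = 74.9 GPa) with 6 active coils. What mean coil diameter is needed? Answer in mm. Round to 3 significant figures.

D = (Gd⁴/(8N_a·k))^(1/3) = (74.9×10³·2.7⁴/(8·6·4.2))^(1/3)
  = (19744.5)^(1/3) = 27.0281 mm

27.0 mm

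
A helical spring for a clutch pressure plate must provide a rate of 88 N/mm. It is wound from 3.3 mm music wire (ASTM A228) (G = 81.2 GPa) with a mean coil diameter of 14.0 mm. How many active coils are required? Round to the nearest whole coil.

N_a = Gd⁴/(8D³k) = (81.2×10³ × 3.3⁴)/(8 × 14.0³ × 88)
    = 9.62968e+06 / 1.93178e+06 = 4.985 → 5 coils

5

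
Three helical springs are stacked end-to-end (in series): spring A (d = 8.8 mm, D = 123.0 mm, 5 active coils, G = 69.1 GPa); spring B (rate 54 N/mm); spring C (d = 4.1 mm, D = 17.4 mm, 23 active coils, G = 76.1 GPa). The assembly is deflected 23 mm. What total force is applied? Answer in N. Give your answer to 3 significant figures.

94.6 N

k_A = Gd⁴/(8D³N_a) = (69.1×10³)(8.8⁴)/(8·123.0³·5) = 5.5672 N/mm
k_C = Gd⁴/(8D³N_a) = (76.1×10³)(4.1⁴)/(8·17.4³·23) = 22.185 N/mm
Series: 1/k_eq = 1/5.5672 + 1/54 + 1/22.185 = 0.24322; k_eq = 4.1115 N/mm
F = k_eq·δ = 4.1115·23 = 94.565 N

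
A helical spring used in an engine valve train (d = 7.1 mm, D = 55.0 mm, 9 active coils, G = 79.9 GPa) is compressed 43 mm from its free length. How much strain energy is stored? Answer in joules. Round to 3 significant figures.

k = Gd⁴/(8D³N_a) = (79.9×10³)(7.1⁴)/(8·55.0³·9) = 16.95 N/mm
U = ½kδ² = 0.5 × 16.95 × 43² = 15670 N·mm = 15.67 J

15.7 J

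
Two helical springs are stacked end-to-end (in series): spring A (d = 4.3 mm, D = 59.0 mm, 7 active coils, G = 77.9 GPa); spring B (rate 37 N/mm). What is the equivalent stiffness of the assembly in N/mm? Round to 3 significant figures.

2.18 N/mm

k_A = Gd⁴/(8D³N_a) = (77.9×10³)(4.3⁴)/(8·59.0³·7) = 2.3156 N/mm
Series: 1/k_eq = 1/2.3156 + 1/37 = 0.45888; k_eq = 2.1792 N/mm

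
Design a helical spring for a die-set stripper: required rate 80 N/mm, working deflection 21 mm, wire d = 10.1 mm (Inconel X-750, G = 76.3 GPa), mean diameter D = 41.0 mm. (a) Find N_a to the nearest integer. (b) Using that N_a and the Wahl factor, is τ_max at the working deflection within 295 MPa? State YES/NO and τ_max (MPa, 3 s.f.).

N_a = Gd⁴/(8D³k) = (76.3×10³)(10.1⁴)/(8·41.0³·80) = 18 → N_a = 18
Actual rate k = Gd⁴/(8D³·18) = 80.001 N/mm
Working load F = kδ = 80.001·21 = 1680 N
C = 41.0/10.1 = 4.0594; K_W = (4C−1)/(4C−4)+0.615/C = 1.3966
τ_max = K_W·8FD/(πd³) = 1.3966·170.25 = 237.77 MPa
τ_max ≤ 295 MPa → acceptable

(a) 18 coils; (b) YES, τ_max = 238 MPa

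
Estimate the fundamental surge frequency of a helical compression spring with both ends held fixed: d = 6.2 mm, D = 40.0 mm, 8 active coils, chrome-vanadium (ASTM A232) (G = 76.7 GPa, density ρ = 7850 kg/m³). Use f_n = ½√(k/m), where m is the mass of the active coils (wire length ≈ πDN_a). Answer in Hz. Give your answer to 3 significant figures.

k = Gd⁴/(8D³N_a) = (76.7×10³)(6.2⁴)/(8·40.0³·8) = 27.67 N/mm = 27670 N/m
Wire length L = πDN_a = π·40.0·8 = 1005.3 mm
m = ρ·(πd²/4)·L = 7850 × 30.191×10⁻⁶ m² × 1.0053 m = 0.23826 kg
f_n = ½√(k/m) = 0.5·√(27670/0.23826) = 0.5·√(1.1613e+05) = 170.39 Hz

170 Hz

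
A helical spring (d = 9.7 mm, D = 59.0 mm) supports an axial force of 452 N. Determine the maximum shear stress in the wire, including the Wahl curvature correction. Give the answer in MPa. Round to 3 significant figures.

92.9 MPa

Spring index C = D/d = 59.0/9.7 = 6.0825
K_W = (4C−1)/(4C−4) + 0.615/C = 23.330/20.330 + 0.1011 = 1.2487
τ₀ = 8FD/(πd³) = 8·452·59.0/(π·9.7³) = 213344/2867.2 = 74.407 MPa
τ_max = K·τ₀ = 1.2487 × 74.407 = 92.911 MPa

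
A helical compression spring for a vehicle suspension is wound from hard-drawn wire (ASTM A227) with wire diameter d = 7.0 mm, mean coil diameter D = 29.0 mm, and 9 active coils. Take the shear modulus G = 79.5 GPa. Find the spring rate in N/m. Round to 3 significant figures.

109000 N/m

k = Gd⁴/(8D³N_a) = (79.5×10³ × 7.0⁴) / (8 × 29.0³ × 9)
  = 1.9088e+08 / 1.75601e+06 = 108.7 N/mm = 1.087e+05 N/m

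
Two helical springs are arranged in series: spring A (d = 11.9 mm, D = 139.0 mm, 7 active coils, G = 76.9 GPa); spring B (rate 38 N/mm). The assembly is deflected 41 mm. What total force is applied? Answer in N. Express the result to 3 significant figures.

331 N

k_A = Gd⁴/(8D³N_a) = (76.9×10³)(11.9⁴)/(8·139.0³·7) = 10.254 N/mm
Series: 1/k_eq = 1/10.254 + 1/38 = 0.12384; k_eq = 8.0749 N/mm
F = k_eq·δ = 8.0749·41 = 331.07 N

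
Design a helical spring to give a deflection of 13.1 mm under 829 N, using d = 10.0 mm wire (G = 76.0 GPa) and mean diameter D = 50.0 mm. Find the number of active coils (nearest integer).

Required rate k = F/δ = 829/13.1 = 63.282 N/mm
N_a = Gd⁴/(8D³k) = (76.0×10³ × 10.0⁴)/(8 × 50.0³ × 63.282)
    = 7.6e+08 / 6.32824e+07 = 12.01 → 12 coils

12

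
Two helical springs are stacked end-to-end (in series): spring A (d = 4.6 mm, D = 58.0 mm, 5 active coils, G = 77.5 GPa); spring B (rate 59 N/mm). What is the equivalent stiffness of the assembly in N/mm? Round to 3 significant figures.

k_A = Gd⁴/(8D³N_a) = (77.5×10³)(4.6⁴)/(8·58.0³·5) = 4.4462 N/mm
Series: 1/k_eq = 1/4.4462 + 1/59 = 0.24186; k_eq = 4.1346 N/mm

4.13 N/mm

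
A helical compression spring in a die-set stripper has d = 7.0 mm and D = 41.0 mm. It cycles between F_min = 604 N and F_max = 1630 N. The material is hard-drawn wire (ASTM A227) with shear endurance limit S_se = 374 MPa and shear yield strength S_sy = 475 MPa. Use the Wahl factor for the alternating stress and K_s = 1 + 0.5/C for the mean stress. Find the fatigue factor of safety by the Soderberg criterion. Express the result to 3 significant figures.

0.768

C = D/d = 41.0/7.0 = 5.8571; K_W = (4C−1)/(4C−4)+0.615/C = 1.2594; K_s = 1+0.5/C = 1.0854
F_a = (F_max−F_min)/2 = 513 N; F_m = (F_max+F_min)/2 = 1117 N
τ_a = K_W·8F_aD/(πd³) = 1.2594 × 156.15 = 196.66 MPa
τ_m = K_s·8F_mD/(πd³) = 1.0854 × 340 = 369.03 MPa
Soderberg: 1/n_f = τ_a/S_se + τ_m/S_sy = 196.66/374 + 369.03/475 = 0.52583 + 0.77690 = 1.3027
n_f = 1/1.3027 = 0.7676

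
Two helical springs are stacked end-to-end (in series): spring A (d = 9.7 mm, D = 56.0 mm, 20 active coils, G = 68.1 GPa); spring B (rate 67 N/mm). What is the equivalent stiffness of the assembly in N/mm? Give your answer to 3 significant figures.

k_A = Gd⁴/(8D³N_a) = (68.1×10³)(9.7⁴)/(8·56.0³·20) = 21.456 N/mm
Series: 1/k_eq = 1/21.456 + 1/67 = 0.061532; k_eq = 16.252 N/mm

16.3 N/mm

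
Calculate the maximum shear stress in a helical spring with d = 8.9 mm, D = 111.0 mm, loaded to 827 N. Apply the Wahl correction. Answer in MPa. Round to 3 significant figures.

370 MPa

Spring index C = D/d = 111.0/8.9 = 12.4719
K_W = (4C−1)/(4C−4) + 0.615/C = 48.888/45.888 + 0.0493 = 1.1147
τ₀ = 8FD/(πd³) = 8·827·111.0/(π·8.9³) = 734376/2214.7 = 331.59 MPa
τ_max = K·τ₀ = 1.1147 × 331.59 = 369.62 MPa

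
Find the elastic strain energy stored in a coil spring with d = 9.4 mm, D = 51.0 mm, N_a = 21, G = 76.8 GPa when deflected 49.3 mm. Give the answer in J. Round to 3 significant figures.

k = Gd⁴/(8D³N_a) = (76.8×10³)(9.4⁴)/(8·51.0³·21) = 26.906 N/mm
U = ½kδ² = 0.5 × 26.906 × 49.3² = 32698 N·mm = 32.698 J

32.7 J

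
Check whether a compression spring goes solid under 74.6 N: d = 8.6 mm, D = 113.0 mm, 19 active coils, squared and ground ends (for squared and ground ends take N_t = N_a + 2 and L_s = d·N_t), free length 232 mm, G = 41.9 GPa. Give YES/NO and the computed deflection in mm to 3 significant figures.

YES, δ = 71.4 mm

k = Gd⁴/(8D³N_a) = (41.9×10³)(8.6⁴)/(8·113.0³·19) = 1.045 N/mm
N_t = 21; L_s = 8.6·21 = 180.6 mm; δ_solid = L₀ − L_s = 232 − 180.6 = 51.4 mm
δ = F/k = 74.6/1.045 = 71.385 mm
δ ≥ δ_solid → spring goes solid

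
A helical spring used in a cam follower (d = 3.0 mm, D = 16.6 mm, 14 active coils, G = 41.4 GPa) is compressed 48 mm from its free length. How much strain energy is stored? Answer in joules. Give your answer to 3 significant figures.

k = Gd⁴/(8D³N_a) = (41.4×10³)(3.0⁴)/(8·16.6³·14) = 6.5455 N/mm
U = ½kδ² = 0.5 × 6.5455 × 48² = 7540.4 N·mm = 7.5404 J

7.54 J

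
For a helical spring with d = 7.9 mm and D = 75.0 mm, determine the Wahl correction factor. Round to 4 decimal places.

C = D/d = 75.0/7.9 = 9.4937
K_W = (4C−1)/(4C−4) + 0.615/C = 36.975/33.975 + 0.0648 = 1.1531

1.1531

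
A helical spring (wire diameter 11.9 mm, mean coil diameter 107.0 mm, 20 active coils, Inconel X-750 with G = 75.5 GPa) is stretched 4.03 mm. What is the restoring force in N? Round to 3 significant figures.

31.1 N

k = Gd⁴/(8D³N_a) = (75.5×10³)(11.9⁴)/(8·107.0³·20) = 7.7244 N/mm
F = k·δ = 7.7244 × 4.03 = 31.129 N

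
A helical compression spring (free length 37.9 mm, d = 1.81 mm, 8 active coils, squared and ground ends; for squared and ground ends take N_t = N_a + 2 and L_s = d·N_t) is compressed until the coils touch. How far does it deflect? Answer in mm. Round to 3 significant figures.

19.8 mm

N_t = 10; L_s = 1.81·10 = 18.1 mm
δ_solid = L₀ − L_s = 37.9 − 18.1 = 19.8 mm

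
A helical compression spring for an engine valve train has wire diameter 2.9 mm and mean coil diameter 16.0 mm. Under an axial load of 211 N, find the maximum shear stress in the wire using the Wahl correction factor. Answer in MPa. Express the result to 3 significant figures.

450 MPa

Spring index C = D/d = 16.0/2.9 = 5.5172
K_W = (4C−1)/(4C−4) + 0.615/C = 21.069/18.069 + 0.1115 = 1.2775
τ₀ = 8FD/(πd³) = 8·211·16.0/(π·2.9³) = 27008/76.62 = 352.49 MPa
τ_max = K·τ₀ = 1.2775 × 352.49 = 450.31 MPa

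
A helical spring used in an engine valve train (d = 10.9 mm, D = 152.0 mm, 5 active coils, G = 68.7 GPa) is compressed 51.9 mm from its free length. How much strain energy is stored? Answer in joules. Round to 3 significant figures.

9.30 J

k = Gd⁴/(8D³N_a) = (68.7×10³)(10.9⁴)/(8·152.0³·5) = 6.9035 N/mm
U = ½kδ² = 0.5 × 6.9035 × 51.9² = 9297.7 N·mm = 9.2977 J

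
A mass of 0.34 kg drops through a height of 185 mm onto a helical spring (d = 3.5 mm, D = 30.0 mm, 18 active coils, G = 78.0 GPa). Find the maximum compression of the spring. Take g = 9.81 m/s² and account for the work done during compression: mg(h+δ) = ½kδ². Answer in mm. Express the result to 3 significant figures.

k = Gd⁴/(8D³N_a) = (78.0×10³)(3.5⁴)/(8·30.0³·18) = 3.0105 N/mm
W = mg = 0.34 × 9.81 = 3.3354 N
½kδ² − Wδ − Wh = 0 → δ = (W + √(W² + 2kWh))/k
δ = (3.3354 + √(11.125 + 3715.27))/3.0105 = (3.3354 + 61.044)/3.0105 = 21.385 mm

21.4 mm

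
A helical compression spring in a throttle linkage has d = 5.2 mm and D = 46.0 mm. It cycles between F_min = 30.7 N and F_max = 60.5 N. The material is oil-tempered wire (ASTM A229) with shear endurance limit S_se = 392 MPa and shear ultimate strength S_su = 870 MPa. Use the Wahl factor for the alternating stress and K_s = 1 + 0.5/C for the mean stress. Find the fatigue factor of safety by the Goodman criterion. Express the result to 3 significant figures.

12.0

C = D/d = 46.0/5.2 = 8.8462; K_W = (4C−1)/(4C−4)+0.615/C = 1.1651; K_s = 1+0.5/C = 1.0565
F_a = (F_max−F_min)/2 = 14.9 N; F_m = (F_max+F_min)/2 = 45.6 N
τ_a = K_W·8F_aD/(πd³) = 1.1651 × 12.413 = 14.462 MPa
τ_m = K_s·8F_mD/(πd³) = 1.0565 × 37.989 = 40.136 MPa
Goodman: 1/n_f = τ_a/S_se + τ_m/S_su = 14.462/392 + 40.136/870 = 0.03689 + 0.04613 = 0.083027
n_f = 1/0.083027 = 12.04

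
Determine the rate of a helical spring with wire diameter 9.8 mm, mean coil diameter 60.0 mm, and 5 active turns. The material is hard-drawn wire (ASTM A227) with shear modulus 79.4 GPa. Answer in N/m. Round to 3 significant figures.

k = Gd⁴/(8D³N_a) = (79.4×10³ × 9.8⁴) / (8 × 60.0³ × 5)
  = 7.3236e+08 / 8.64e+06 = 84.764 N/mm = 84764 N/m

84800 N/m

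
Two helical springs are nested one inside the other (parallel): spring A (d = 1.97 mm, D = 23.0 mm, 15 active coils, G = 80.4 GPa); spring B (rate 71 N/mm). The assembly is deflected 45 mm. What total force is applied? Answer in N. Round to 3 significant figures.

3230 N

k_A = Gd⁴/(8D³N_a) = (80.4×10³)(1.97⁴)/(8·23.0³·15) = 0.82939 N/mm
Parallel: k_eq = 0.82939 + 71 = 71.829 N/mm
F = k_eq·δ = 71.829·45 = 3232.3 N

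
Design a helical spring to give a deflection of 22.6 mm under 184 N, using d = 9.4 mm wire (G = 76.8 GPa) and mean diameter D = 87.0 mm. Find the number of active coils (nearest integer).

Required rate k = F/δ = 184/22.6 = 8.1416 N/mm
N_a = Gd⁴/(8D³k) = (76.8×10³ × 9.4⁴)/(8 × 87.0³ × 8.1416)
    = 5.99615e+08 / 4.28901e+07 = 13.98 → 14 coils

14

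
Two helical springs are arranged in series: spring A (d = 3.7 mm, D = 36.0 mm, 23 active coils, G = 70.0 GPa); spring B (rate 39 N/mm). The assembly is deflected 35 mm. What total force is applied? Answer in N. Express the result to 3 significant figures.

k_A = Gd⁴/(8D³N_a) = (70.0×10³)(3.7⁴)/(8·36.0³·23) = 1.5282 N/mm
Series: 1/k_eq = 1/1.5282 + 1/39 = 0.68001; k_eq = 1.4706 N/mm
F = k_eq·δ = 1.4706·35 = 51.47 N

51.5 N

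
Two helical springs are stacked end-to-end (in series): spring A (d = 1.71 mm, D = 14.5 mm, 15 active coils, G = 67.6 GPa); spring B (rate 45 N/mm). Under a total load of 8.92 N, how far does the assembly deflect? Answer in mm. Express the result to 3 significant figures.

k_A = Gd⁴/(8D³N_a) = (67.6×10³)(1.71⁴)/(8·14.5³·15) = 1.58 N/mm
Series: 1/k_eq = 1/1.58 + 1/45 = 0.65515; k_eq = 1.5264 N/mm
δ = F/k_eq = 8.92/1.5264 = 5.8439 mm

5.84 mm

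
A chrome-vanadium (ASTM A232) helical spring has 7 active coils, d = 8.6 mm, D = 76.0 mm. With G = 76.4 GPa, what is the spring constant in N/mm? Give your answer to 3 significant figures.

17.0 N/mm

k = Gd⁴/(8D³N_a) = (76.4×10³ × 8.6⁴) / (8 × 76.0³ × 7)
  = 4.17914e+08 / 2.45827e+07 = 17 N/mm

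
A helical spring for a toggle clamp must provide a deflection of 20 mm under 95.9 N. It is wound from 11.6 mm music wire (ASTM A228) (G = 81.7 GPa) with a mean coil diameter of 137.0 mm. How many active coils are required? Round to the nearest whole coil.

15

Required rate k = F/δ = 95.9/20 = 4.795 N/mm
N_a = Gd⁴/(8D³k) = (81.7×10³ × 11.6⁴)/(8 × 137.0³ × 4.795)
    = 1.47929e+09 / 9.86371e+07 = 15 → 15 coils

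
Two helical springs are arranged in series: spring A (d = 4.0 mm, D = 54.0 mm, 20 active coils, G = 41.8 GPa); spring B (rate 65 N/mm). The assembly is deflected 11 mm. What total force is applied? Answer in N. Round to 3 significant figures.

4.64 N

k_A = Gd⁴/(8D³N_a) = (41.8×10³)(4.0⁴)/(8·54.0³·20) = 0.42473 N/mm
Series: 1/k_eq = 1/0.42473 + 1/65 = 2.3698; k_eq = 0.42197 N/mm
F = k_eq·δ = 0.42197·11 = 4.6417 N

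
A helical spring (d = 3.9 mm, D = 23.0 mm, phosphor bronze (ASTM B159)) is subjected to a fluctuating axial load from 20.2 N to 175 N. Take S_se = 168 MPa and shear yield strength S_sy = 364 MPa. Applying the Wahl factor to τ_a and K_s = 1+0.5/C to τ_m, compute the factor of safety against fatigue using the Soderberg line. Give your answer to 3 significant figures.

1.16

C = D/d = 23.0/3.9 = 5.8974; K_W = (4C−1)/(4C−4)+0.615/C = 1.2574; K_s = 1+0.5/C = 1.0848
F_a = (F_max−F_min)/2 = 77.4 N; F_m = (F_max+F_min)/2 = 97.6 N
τ_a = K_W·8F_aD/(πd³) = 1.2574 × 76.421 = 96.094 MPa
τ_m = K_s·8F_mD/(πd³) = 1.0848 × 96.366 = 104.54 MPa
Soderberg: 1/n_f = τ_a/S_se + τ_m/S_sy = 96.094/168 + 104.54/364 = 0.57199 + 0.28719 = 0.85918
n_f = 1/0.85918 = 1.164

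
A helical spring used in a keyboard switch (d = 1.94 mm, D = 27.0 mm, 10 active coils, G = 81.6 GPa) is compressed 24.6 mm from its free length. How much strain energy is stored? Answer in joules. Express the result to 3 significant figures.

k = Gd⁴/(8D³N_a) = (81.6×10³)(1.94⁴)/(8·27.0³·10) = 0.73403 N/mm
U = ½kδ² = 0.5 × 0.73403 × 24.6² = 222.1 N·mm = 0.2221 J

0.222 J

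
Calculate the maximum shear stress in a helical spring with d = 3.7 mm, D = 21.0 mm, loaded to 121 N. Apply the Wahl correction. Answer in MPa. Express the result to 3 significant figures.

Spring index C = D/d = 21.0/3.7 = 5.6757
K_W = (4C−1)/(4C−4) + 0.615/C = 21.703/18.703 + 0.1084 = 1.2688
τ₀ = 8FD/(πd³) = 8·121·21.0/(π·3.7³) = 20328/159.13 = 127.74 MPa
τ_max = K·τ₀ = 1.2688 × 127.74 = 162.08 MPa

162 MPa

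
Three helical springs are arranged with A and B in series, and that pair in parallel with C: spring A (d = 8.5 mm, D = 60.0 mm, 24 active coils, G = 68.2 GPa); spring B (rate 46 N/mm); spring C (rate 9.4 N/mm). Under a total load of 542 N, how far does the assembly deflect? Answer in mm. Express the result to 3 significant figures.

32.6 mm

k_A = Gd⁴/(8D³N_a) = (68.2×10³)(8.5⁴)/(8·60.0³·24) = 8.5843 N/mm
Springs A,B series: k_AB = 1/(1/8.5843+1/46) = 7.2343 N/mm; parallel with C: k_eq = 7.2343+9.4 = 16.634 N/mm
δ = F/k_eq = 542/16.634 = 32.583 mm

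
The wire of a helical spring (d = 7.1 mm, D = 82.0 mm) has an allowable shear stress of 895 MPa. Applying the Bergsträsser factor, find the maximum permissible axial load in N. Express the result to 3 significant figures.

C = D/d = 82.0/7.1 = 11.5493
K_B = (4C+2)/(4C−3) = 48.197/43.197 = 1.1157
τ_max = K·8FD/(πd³) → F_max = τ_allow·πd³/(8DK)
F_max = 895·π·7.1³/(8·82.0·1.1157) = 1.0063e+06/731.93 = 1374.9 N

1370 N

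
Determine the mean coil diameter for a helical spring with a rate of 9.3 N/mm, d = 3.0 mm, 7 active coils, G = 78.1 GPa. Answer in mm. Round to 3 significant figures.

23.0 mm

D = (Gd⁴/(8N_a·k))^(1/3) = (78.1×10³·3.0⁴/(8·7·9.3))^(1/3)
  = (12146.9)^(1/3) = 22.9873 mm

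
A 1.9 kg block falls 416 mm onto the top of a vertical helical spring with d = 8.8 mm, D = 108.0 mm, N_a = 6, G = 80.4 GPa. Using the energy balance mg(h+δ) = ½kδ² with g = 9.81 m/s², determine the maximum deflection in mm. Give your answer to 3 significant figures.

k = Gd⁴/(8D³N_a) = (80.4×10³)(8.8⁴)/(8·108.0³·6) = 7.974 N/mm
W = mg = 1.9 × 9.81 = 18.639 N
½kδ² − Wδ − Wh = 0 → δ = (W + √(W² + 2kWh))/k
δ = (18.639 + √(347.41 + 123657))/7.974 = (18.639 + 352.14)/7.974 = 46.499 mm

46.5 mm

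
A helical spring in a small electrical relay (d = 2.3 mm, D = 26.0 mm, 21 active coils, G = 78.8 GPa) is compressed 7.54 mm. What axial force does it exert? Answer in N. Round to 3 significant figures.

5.63 N

k = Gd⁴/(8D³N_a) = (78.8×10³)(2.3⁴)/(8·26.0³·21) = 0.74681 N/mm
F = k·δ = 0.74681 × 7.54 = 5.6309 N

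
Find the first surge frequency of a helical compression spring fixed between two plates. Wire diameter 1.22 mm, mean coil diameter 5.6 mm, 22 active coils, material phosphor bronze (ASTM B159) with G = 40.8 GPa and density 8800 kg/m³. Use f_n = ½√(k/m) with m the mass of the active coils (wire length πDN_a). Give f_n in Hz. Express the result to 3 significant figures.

429 Hz

k = Gd⁴/(8D³N_a) = (40.8×10³)(1.22⁴)/(8·5.6³·22) = 2.9243 N/mm = 2924.3 N/m
Wire length L = πDN_a = π·5.6·22 = 387.04 mm
m = ρ·(πd²/4)·L = 8800 × 1.169×10⁻⁶ m² × 0.38704 m = 0.0039816 kg
f_n = ½√(k/m) = 0.5·√(2924.3/0.0039816) = 0.5·√(7.3446e+05) = 428.5 Hz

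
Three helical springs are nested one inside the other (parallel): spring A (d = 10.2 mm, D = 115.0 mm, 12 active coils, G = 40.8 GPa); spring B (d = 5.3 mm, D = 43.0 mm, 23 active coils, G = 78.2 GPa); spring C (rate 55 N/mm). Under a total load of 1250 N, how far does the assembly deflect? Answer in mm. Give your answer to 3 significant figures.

k_A = Gd⁴/(8D³N_a) = (40.8×10³)(10.2⁴)/(8·115.0³·12) = 3.0248 N/mm
k_B = Gd⁴/(8D³N_a) = (78.2×10³)(5.3⁴)/(8·43.0³·23) = 4.2178 N/mm
Parallel: k_eq = 3.0248 + 4.2178 + 55 = 62.243 N/mm
δ = F/k_eq = 1250/62.243 = 20.083 mm

20.1 mm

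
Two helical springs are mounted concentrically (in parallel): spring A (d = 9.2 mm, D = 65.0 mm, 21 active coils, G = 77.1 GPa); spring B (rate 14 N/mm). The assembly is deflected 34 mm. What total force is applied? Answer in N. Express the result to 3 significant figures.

k_A = Gd⁴/(8D³N_a) = (77.1×10³)(9.2⁴)/(8·65.0³·21) = 11.972 N/mm
Parallel: k_eq = 11.972 + 14 = 25.972 N/mm
F = k_eq·δ = 25.972·34 = 883.04 N

883 N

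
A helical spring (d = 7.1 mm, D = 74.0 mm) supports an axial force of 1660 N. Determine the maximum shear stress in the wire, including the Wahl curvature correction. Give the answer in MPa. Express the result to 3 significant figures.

995 MPa

Spring index C = D/d = 74.0/7.1 = 10.4225
K_W = (4C−1)/(4C−4) + 0.615/C = 40.690/37.690 + 0.0590 = 1.1386
τ₀ = 8FD/(πd³) = 8·1660·74.0/(π·7.1³) = 982720/1124.4 = 873.99 MPa
τ_max = K·τ₀ = 1.1386 × 873.99 = 995.12 MPa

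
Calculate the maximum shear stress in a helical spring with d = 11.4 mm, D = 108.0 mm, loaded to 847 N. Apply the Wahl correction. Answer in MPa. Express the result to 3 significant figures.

Spring index C = D/d = 108.0/11.4 = 9.4737
K_W = (4C−1)/(4C−4) + 0.615/C = 36.895/33.895 + 0.0649 = 1.1534
τ₀ = 8FD/(πd³) = 8·847·108.0/(π·11.4³) = 731808/4654.4 = 157.23 MPa
τ_max = K·τ₀ = 1.1534 × 157.23 = 181.35 MPa

181 MPa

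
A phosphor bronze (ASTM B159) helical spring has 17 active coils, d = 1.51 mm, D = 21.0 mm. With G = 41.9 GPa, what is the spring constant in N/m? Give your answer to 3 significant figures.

k = Gd⁴/(8D³N_a) = (41.9×10³ × 1.51⁴) / (8 × 21.0³ × 17)
  = 217832 / 1.2595e+06 = 0.17295 N/mm = 172.95 N/m

173 N/m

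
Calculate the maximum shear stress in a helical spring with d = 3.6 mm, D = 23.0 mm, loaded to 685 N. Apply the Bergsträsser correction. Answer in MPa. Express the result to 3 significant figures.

1050 MPa

Spring index C = D/d = 23.0/3.6 = 6.3889
K_B = (4C+2)/(4C−3) = 27.556/22.556 = 1.2217
τ₀ = 8FD/(πd³) = 8·685·23.0/(π·3.6³) = 126040/146.57 = 859.91 MPa
τ_max = K·τ₀ = 1.2217 × 859.91 = 1050.5 MPa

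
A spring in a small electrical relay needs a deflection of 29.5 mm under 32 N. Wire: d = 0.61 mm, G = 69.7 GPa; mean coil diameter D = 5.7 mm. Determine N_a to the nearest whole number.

Required rate k = F/δ = 32/29.5 = 1.0847 N/mm
N_a = Gd⁴/(8D³k) = (69.7×10³ × 0.61⁴)/(8 × 5.7³ × 1.0847)
    = 9650.55 / 1607.1 = 6.005 → 6 coils

6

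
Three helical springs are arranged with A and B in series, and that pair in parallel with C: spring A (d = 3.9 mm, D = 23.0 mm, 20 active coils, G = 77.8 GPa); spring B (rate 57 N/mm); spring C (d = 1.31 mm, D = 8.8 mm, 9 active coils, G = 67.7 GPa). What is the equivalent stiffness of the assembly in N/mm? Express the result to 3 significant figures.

12.0 N/mm

k_A = Gd⁴/(8D³N_a) = (77.8×10³)(3.9⁴)/(8·23.0³·20) = 9.2456 N/mm
k_C = Gd⁴/(8D³N_a) = (67.7×10³)(1.31⁴)/(8·8.8³·9) = 4.0634 N/mm
Springs A,B series: k_AB = 1/(1/9.2456+1/57) = 7.9552 N/mm; parallel with C: k_eq = 7.9552+4.0634 = 12.019 N/mm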